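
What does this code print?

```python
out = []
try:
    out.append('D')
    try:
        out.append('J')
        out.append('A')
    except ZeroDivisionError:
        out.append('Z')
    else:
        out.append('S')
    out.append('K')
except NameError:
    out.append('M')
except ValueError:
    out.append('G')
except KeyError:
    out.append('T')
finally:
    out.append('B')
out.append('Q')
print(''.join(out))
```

Execution trace: 'D' (try body) → 'J' (inner try body) → 'A' (inner try body, no exception) → 'S' (inner else) → 'K' (try body, no exception) → 'B' (finally) → 'Q' (after the try/except). Output: DJASKBQ

Answer: DJASKBQ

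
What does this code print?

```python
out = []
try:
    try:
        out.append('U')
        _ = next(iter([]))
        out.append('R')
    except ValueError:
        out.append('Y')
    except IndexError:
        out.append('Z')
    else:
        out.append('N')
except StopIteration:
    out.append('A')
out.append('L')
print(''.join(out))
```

Execution trace: 'U' (try body) → 'A' (outer except StopIteration) → 'L' (after the try/except). Output: UAL

Answer: UAL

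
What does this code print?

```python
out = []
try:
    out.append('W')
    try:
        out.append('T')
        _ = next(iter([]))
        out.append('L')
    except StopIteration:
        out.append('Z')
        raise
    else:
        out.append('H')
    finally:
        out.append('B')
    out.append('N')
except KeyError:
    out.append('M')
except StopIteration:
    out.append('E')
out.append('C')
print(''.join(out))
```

Execution trace: 'W' (try body) → 'T' (inner try body) → 'Z' (inner except StopIteration) → 'B' (inner finally) → 'E' (except StopIteration) → 'C' (after the try/except). Output: WTZBEC

Answer: WTZBEC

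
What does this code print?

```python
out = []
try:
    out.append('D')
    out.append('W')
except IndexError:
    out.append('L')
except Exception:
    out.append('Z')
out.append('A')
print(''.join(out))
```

Execution trace: 'D' (try body) → 'W' (try body, no exception) → 'A' (after the try/except). Output: DWA

Answer: DWA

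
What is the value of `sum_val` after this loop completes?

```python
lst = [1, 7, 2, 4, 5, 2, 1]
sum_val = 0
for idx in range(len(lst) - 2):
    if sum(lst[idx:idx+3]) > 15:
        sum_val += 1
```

Count windows with sum > 15
`sum_val` takes the values: 0

Answer: 0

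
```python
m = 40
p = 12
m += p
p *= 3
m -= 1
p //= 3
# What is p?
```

Trace:
`m = 40` → m = 40
`p = 12` → p = 12
`m += p` → m = 52
`p *= 3` → p = 36
`m -= 1` → m = 51
`p //= 3` → p = 12
So p = 12

Answer: 12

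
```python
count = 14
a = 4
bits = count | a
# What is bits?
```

Trace:
`count = 14` → count = 14
`a = 4` → a = 4
`bits = count | a` → bits = 14
So bits = 14

Answer: 14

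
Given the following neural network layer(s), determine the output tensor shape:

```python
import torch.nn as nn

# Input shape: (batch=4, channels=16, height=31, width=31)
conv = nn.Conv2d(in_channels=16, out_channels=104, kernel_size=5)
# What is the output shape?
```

Input: (4, 16, 31, 31) -> Output: (4, 104, 27, 27)

Answer: (4, 104, 27, 27)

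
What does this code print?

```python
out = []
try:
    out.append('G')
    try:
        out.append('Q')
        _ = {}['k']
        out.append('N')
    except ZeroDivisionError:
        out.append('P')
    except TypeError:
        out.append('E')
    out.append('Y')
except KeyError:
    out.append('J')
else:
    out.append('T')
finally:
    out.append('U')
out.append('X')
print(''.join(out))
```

Execution trace: 'G' (try body) → 'Q' (inner try body) → 'J' (except KeyError) → 'U' (finally) → 'X' (after the try/except). Output: GQJUX

Answer: GQJUX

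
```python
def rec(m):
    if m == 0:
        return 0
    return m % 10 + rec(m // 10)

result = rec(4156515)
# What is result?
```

Sum of digits of 4156515: 5 + 1 + 5 + 6 + 5 + 1 + 4 = 27

Answer: 27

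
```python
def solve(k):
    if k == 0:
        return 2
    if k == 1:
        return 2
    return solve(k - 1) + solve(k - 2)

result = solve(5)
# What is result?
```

Build up from base cases: solve(0)=2, solve(1)=2, solve(2)=4, solve(3)=6, solve(4)=10, solve(5)=16

Answer: 16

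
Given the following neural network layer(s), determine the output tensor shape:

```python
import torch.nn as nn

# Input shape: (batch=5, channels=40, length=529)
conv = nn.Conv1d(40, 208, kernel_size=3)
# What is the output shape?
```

Input: (5, 40, 529) -> Output: (5, 208, 527)

Answer: (5, 208, 527)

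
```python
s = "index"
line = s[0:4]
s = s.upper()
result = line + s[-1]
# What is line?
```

Trace:
`s = "index"` → s = 'index'
`line = s[0:4]` → line = 'inde'
`s = s.upper()` → s = 'INDEX'
`result = line + s[-1]` → result = 'indeX'
So line = 'inde'

Answer: 'inde'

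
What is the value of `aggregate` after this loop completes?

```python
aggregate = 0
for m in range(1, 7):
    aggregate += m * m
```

Sum of squares 1² to 6² = 91
`aggregate` takes the values: 0 → 1 → 5 → 14 → 30 → 55 → 91

Answer: 91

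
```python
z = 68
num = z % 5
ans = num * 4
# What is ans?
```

Trace:
`z = 68` → z = 68
`num = z % 5` → num = 3
`ans = num * 4` → ans = 12
So ans = 12

Answer: 12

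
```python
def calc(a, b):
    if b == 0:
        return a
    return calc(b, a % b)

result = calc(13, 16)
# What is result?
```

calc(13, 16) -> calc(16, 13) -> calc(13, 3) -> calc(3, 1) -> calc(1, 0) -> 1

Answer: 1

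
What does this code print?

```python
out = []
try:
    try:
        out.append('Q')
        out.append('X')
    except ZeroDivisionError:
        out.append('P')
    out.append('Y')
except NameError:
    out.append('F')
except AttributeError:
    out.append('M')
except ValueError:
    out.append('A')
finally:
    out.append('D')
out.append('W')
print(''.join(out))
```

Execution trace: 'Q' (inner try body) → 'X' (inner try body, no exception) → 'Y' (try body, no exception) → 'D' (finally) → 'W' (after the try/except). Output: QXYDW

Answer: QXYDW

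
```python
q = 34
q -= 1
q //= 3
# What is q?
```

Trace:
`q = 34` → q = 34
`q -= 1` → q = 33
`q //= 3` → q = 11
So q = 11

Answer: 11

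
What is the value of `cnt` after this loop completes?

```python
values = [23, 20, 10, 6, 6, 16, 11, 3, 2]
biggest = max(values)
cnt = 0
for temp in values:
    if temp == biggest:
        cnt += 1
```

Count of max value 23 in [23, 20, 10, 6, 6, 16, 11, 3, 2]
`cnt` takes the values: 0 → 1

Answer: 1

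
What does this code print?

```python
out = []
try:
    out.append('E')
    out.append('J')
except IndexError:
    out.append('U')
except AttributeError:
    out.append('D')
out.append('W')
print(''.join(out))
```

Execution trace: 'E' (try body) → 'J' (try body, no exception) → 'W' (after the try/except). Output: EJW

Answer: EJW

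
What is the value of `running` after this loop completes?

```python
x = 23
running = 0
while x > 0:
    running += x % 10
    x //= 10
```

Sum digits of 23
`running` takes the values: 0 → 3 → 5

Answer: 5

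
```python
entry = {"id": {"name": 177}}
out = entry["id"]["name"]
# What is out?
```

Trace:
`entry = {"id": {"name": 177}}` → entry = {'id': {'name': 177}}
`out = entry["id"]["name"]` → out = 177
So out = 177

Answer: 177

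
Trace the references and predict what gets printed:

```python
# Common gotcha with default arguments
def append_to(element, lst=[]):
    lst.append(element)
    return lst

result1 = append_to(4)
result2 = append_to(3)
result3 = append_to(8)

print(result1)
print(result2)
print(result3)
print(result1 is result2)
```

Key concept: mutable default argument gotcha.
Step by step:
`result1 = append_to(4)` → result1 = [4]
`result2 = append_to(3)` → result1 = [4, 3] (same object as result2); result2 = [4, 3] (same object as result1)
`result3 = append_to(8)` → result1 = [4, 3, 8] (same object as result2, result3); result2 = [4, 3, 8] (same object as result1, result3); result3 = [4, 3, 8] (same object as result1, result2)
`print(result1)` → prints [4, 3, 8]
`print(result2)` → prints [4, 3, 8]
`print(result3)` → prints [4, 3, 8]
`print(result1 is result2)` → prints True

Answer:
[4, 3, 8]
[4, 3, 8]
[4, 3, 8]
True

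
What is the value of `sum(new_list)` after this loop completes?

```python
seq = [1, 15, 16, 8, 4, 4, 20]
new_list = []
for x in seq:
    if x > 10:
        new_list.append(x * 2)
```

Sum of doubled values > 10
`new_list` takes the values: [] → [30] → [30, 32] → [30, 32, 40]
So `sum(new_list)` = 102

Answer: 102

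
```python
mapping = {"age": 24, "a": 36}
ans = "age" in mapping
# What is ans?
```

Trace:
`mapping = {"age": 24, "a": 36}` → mapping = {'age': 24, 'a': 36}
`ans = "age" in mapping` → ans = True
So ans = True

Answer: True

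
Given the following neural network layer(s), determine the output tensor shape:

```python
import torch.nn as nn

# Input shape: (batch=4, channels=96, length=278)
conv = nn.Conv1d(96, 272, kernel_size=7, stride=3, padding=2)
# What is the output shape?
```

Input: (4, 96, 278) -> Output: (4, 272, 92)

Answer: (4, 272, 92)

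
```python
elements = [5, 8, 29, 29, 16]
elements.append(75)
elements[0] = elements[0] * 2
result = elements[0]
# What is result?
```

Trace:
`elements = [5, 8, 29, 29, 16]` → elements = [5, 8, 29, 29, 16]
`elements.append(75)` → elements = [5, 8, 29, 29, 16, 75]
`elements[0] = elements[0] * 2` → elements = [10, 8, 29, 29, 16, 75]
`result = elements[0]` → result = 10
So result = 10

Answer: 10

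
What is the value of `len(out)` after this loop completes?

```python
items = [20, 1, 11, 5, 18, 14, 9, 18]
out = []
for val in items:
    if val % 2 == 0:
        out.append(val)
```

Count even numbers in [20, 1, 11, 5, 18, 14, 9, 18]
`out` takes the values: [] → [20] → [20, 18] → [20, 18, 14] → [20, 18, 14, 18]
So `len(out)` = 4

Answer: 4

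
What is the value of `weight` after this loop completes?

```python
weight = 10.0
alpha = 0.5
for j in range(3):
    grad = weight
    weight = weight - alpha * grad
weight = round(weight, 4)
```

Gradient descent: w = 10.0 * (1 - 0.5)^3
`weight` takes the values: 10.0 → 5.0 → 2.5 → 1.25

Answer: 1.25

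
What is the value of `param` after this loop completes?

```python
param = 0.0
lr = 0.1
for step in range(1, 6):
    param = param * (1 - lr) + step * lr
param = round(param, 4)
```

Moving average with lr=0.1
`param` takes the values: 0.0 → 0.1 → 0.29 → 0.561 → 0.9049 → 1.31441 → 1.3144

Answer: 1.3144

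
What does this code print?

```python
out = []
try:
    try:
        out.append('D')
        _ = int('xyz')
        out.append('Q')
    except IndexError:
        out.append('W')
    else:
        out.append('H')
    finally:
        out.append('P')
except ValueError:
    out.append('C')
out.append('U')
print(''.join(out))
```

Execution trace: 'D' (inner try body) → 'P' (inner finally) → 'C' (outer except ValueError) → 'U' (after the try/except). Output: DPCU

Answer: DPCU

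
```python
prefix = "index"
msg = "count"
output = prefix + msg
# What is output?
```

Trace:
`prefix = "index"` → prefix = 'index'
`msg = "count"` → msg = 'count'
`output = prefix + msg` → output = 'indexcount'
So output = 'indexcount'

Answer: 'indexcount'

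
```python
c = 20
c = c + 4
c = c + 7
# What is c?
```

Trace:
`c = 20` → c = 20
`c = c + 4` → c = 24
`c = c + 7` → c = 31
So c = 31

Answer: 31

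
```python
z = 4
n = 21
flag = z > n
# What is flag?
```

Trace:
`z = 4` → z = 4
`n = 21` → n = 21
`flag = z > n` → flag = False
So flag = False

Answer: False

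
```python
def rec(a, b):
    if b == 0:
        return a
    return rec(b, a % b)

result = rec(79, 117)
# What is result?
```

rec(79, 117) -> rec(117, 79) -> rec(79, 38) -> rec(38, 3) -> rec(3, 2) -> rec(2, 1) -> rec(1, 0) -> 1

Answer: 1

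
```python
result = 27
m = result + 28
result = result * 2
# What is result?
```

Trace:
`result = 27` → result = 27
`m = result + 28` → m = 55
`result = result * 2` → result = 54
So result = 54

Answer: 54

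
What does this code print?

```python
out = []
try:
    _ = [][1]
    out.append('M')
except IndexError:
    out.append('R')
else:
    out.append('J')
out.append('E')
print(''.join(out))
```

Execution trace: 'R' (except IndexError) → 'E' (after the try/except). Output: RE

Answer: RE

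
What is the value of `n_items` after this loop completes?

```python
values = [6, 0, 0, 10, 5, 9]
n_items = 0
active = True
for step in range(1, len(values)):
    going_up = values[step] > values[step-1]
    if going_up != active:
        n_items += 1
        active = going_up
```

Count direction changes in [6, 0, 0, 10, 5, 9]
`n_items` takes the values: 0 → 1 → 2 → 3 → 4

Answer: 4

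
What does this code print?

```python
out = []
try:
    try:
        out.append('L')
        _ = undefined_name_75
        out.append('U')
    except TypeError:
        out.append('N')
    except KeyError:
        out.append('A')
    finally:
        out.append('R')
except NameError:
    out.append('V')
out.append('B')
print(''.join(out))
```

Execution trace: 'L' (try body) → 'R' (finally) → 'V' (outer except NameError) → 'B' (after the try/except). Output: LRVB

Answer: LRVB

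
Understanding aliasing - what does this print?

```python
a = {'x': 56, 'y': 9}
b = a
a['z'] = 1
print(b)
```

Key concept: dict aliasing.
Step by step:
`a = {'x': 56, 'y': 9}` → a = {'x': 56, 'y': 9}
`b = a` → b = {'x': 56, 'y': 9} (same object as a)
`a['z'] = 1` → a = {'x': 56, 'y': 9, 'z': 1} (same object as b); b = {'x': 56, 'y': 9, 'z': 1} (same object as a)
`print(b)` → prints {'x': 56, 'y': 9, 'z': 1}

Answer: {'x': 56, 'y': 9, 'z': 1}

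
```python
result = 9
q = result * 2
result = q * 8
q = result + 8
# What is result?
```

Trace:
`result = 9` → result = 9
`q = result * 2` → q = 18
`result = q * 8` → result = 144
`q = result + 8` → q = 152
So result = 144

Answer: 144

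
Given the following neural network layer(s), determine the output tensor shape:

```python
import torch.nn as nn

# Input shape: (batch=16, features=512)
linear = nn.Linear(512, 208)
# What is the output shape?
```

Input: (16, 512) -> Output: (16, 208)

Answer: (16, 208)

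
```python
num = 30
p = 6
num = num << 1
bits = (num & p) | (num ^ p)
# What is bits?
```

Trace:
`num = 30` → num = 30
`p = 6` → p = 6
`num = num << 1` → num = 60
`bits = (num & p) | (num ^ p)` → bits = 62
So bits = 62

Answer: 62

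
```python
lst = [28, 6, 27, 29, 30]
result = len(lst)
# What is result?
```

Trace:
`lst = [28, 6, 27, 29, 30]` → lst = [28, 6, 27, 29, 30]
`result = len(lst)` → result = 5
So result = 5

Answer: 5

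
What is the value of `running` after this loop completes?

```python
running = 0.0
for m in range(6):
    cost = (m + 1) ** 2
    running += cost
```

Sum of squared losses 1² + 2² + ... + 6²
`running` takes the values: 0.0 → 1.0 → 5.0 → 14.0 → 30.0 → 55.0 → 91.0

Answer: 91.0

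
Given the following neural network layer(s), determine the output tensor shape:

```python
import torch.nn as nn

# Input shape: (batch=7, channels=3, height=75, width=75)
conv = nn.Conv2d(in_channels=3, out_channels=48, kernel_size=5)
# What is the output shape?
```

Input: (7, 3, 75, 75) -> Output: (7, 48, 71, 71)

Answer: (7, 48, 71, 71)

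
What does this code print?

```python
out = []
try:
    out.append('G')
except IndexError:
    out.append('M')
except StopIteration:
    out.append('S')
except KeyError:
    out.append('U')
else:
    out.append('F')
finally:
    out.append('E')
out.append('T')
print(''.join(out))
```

Execution trace: 'G' (try body, no exception) → 'F' (else) → 'E' (finally) → 'T' (after the try/except). Output: GFET

Answer: GFET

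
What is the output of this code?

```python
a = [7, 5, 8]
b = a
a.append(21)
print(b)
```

Key concept: basic list aliasing.
Step by step:
`a = [7, 5, 8]` → a = [7, 5, 8]
`b = a` → b = [7, 5, 8] (same object as a)
`a.append(21)` → a = [7, 5, 8, 21] (same object as b); b = [7, 5, 8, 21] (same object as a)
`print(b)` → prints [7, 5, 8, 21]

Answer: [7, 5, 8, 21]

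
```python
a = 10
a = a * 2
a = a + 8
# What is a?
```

Trace:
`a = 10` → a = 10
`a = a * 2` → a = 20
`a = a + 8` → a = 28
So a = 28

Answer: 28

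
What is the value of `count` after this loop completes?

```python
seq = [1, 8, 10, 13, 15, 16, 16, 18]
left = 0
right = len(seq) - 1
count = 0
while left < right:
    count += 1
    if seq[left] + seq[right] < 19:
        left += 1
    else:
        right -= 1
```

Steps to find pair summing to 19
`count` takes the values: 0 → 1 → 2 → 3 → 4 → 5 → 6 → 7

Answer: 7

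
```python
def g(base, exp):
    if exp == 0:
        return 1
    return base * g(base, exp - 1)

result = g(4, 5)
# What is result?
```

g(4, 5) = 4 * 4 * 4 * 4 * 4 = 1024

Answer: 1024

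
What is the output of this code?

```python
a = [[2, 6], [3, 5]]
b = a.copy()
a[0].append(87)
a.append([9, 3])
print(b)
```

Key concept: shallow copy with nested lists.
Step by step:
`a = [[2, 6], [3, 5]]` → a = [[2, 6], [3, 5]]
`b = a.copy()` → b = [[2, 6], [3, 5]]
`a[0].append(87)` → a = [[2, 6, 87], [3, 5]]; b = [[2, 6, 87], [3, 5]]
`a.append([9, 3])` → a = [[2, 6, 87], [3, 5], [9, 3]]
`print(b)` → prints [[2, 6, 87], [3, 5]]

Answer: [[2, 6, 87], [3, 5]]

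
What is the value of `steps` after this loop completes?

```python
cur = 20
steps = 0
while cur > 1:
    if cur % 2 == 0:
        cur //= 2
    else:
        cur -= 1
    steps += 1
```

Steps to reduce 20 to 1
`steps` takes the values: 0 → 1 → 2 → 3 → 4 → 5

Answer: 5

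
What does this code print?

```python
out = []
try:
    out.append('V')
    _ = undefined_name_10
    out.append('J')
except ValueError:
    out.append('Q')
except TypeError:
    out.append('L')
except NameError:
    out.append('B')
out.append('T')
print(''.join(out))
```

Execution trace: 'V' (try body) → 'B' (except NameError) → 'T' (after the try/except). Output: VBT

Answer: VBT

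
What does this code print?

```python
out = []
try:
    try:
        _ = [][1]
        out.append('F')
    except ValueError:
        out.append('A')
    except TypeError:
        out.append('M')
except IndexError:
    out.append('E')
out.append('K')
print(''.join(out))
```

Execution trace: 'E' (outer except IndexError) → 'K' (after the try/except). Output: EK

Answer: EK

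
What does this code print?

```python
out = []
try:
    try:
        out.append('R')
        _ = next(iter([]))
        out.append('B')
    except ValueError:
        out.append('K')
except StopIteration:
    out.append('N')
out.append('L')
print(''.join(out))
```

Execution trace: 'R' (inner try body) → 'N' (outer except StopIteration) → 'L' (after the try/except). Output: RNL

Answer: RNL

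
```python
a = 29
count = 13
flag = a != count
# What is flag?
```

Trace:
`a = 29` → a = 29
`count = 13` → count = 13
`flag = a != count` → flag = True
So flag = True

Answer: True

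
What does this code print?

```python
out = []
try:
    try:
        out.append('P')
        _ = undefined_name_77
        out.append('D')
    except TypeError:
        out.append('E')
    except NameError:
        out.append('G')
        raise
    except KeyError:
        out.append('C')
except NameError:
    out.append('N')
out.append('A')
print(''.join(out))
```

Execution trace: 'P' (inner try body) → 'G' (inner except NameError) → 'N' (outer except NameError) → 'A' (after the try/except). Output: PGNA

Answer: PGNA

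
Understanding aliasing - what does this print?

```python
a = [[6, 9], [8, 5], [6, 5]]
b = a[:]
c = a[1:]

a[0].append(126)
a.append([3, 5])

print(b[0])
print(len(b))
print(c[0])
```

Key concept: slice with nested mutation.
Step by step:
`a = [[6, 9], [8, 5], [6, 5]]` → a = [[6, 9], [8, 5], [6, 5]]
`b = a[:]` → b = [[6, 9], [8, 5], [6, 5]]
`c = a[1:]` → c = [[8, 5], [6, 5]]
`a[0].append(126)` → a = [[6, 9, 126], [8, 5], [6, 5]]; b = [[6, 9, 126], [8, 5], [6, 5]]
`a.append([3, 5])` → a = [[6, 9, 126], [8, 5], [6, 5], [3, 5]]
`print(b[0])` → prints [6, 9, 126]
`print(len(b))` → prints 3
`print(c[0])` → prints [8, 5]

Answer:
[6, 9, 126]
3
[8, 5]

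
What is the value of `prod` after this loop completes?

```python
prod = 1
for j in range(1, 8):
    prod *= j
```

7! = 5040
`prod` takes the values: 1 → 2 → 6 → 24 → 120 → 720 → 5040

Answer: 5040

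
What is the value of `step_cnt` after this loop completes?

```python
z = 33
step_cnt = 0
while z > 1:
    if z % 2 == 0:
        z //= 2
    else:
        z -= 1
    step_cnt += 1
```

Steps to reduce 33 to 1
`step_cnt` takes the values: 0 → 1 → 2 → 3 → 4 → 5 → 6

Answer: 6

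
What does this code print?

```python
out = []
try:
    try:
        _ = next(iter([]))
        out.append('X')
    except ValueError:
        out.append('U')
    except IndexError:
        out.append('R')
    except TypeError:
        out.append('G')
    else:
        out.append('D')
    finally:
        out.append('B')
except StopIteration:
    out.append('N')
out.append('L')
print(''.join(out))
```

Execution trace: 'B' (inner finally) → 'N' (outer except StopIteration) → 'L' (after the try/except). Output: BNL

Answer: BNL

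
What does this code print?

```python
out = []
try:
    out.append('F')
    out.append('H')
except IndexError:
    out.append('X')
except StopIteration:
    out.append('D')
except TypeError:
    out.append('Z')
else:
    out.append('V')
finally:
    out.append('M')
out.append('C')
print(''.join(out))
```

Execution trace: 'F' (try body) → 'H' (try body, no exception) → 'V' (else) → 'M' (finally) → 'C' (after the try/except). Output: FHVMC

Answer: FHVMC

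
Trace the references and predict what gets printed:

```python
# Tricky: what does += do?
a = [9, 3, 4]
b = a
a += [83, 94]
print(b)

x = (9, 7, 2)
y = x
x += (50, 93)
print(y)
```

Key concept: += behavior differs for mutable vs immutable.
Step by step:
`a = [9, 3, 4]` → a = [9, 3, 4]
`b = a` → b = [9, 3, 4] (same object as a)
`a += [83, 94]` → a = [9, 3, 4, 83, 94] (same object as b); b = [9, 3, 4, 83, 94] (same object as a)
`print(b)` → prints [9, 3, 4, 83, 94]
`x = (9, 7, 2)` → x = (9, 7, 2)
`y = x` → y = (9, 7, 2)
`x += (50, 93)` → x = (9, 7, 2, 50, 93)
`print(y)` → prints (9, 7, 2)

Answer:
[9, 3, 4, 83, 94]
(9, 7, 2)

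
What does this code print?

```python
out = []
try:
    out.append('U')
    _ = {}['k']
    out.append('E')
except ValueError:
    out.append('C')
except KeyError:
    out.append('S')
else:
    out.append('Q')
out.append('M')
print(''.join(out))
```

Execution trace: 'U' (try body) → 'S' (except KeyError) → 'M' (after the try/except). Output: USM

Answer: USM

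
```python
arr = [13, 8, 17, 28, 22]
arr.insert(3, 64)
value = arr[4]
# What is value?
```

Trace:
`arr = [13, 8, 17, 28, 22]` → arr = [13, 8, 17, 28, 22]
`arr.insert(3, 64)` → arr = [13, 8, 17, 64, 28, 22]
`value = arr[4]` → value = 28
So value = 28

Answer: 28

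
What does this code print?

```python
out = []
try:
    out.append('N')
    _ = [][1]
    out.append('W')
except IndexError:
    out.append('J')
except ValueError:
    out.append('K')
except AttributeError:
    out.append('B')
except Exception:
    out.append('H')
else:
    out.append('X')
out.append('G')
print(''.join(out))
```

Execution trace: 'N' (try body) → 'J' (except IndexError) → 'G' (after the try/except). Output: NJG

Answer: NJG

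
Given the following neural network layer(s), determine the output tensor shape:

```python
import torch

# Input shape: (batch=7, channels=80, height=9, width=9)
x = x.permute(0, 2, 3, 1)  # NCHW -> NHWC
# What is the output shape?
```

Input: (7, 80, 9, 9) -> Output: (7, 9, 9, 80)

Answer: (7, 9, 9, 80)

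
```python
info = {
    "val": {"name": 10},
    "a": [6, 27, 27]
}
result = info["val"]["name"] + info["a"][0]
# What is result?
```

Trace:
`info = { ...` → info = {'val': {'name': 10}, 'a': [6, 27, 27]}
`result = info["val"]["name"] + info["a"][0]` → result = 16
So result = 16

Answer: 16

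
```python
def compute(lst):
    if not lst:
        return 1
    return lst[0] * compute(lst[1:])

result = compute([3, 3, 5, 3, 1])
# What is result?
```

Product over [3, 3, 5, 3, 1] = 3 * 3 * 5 * 3 * 1 = 135

Answer: 135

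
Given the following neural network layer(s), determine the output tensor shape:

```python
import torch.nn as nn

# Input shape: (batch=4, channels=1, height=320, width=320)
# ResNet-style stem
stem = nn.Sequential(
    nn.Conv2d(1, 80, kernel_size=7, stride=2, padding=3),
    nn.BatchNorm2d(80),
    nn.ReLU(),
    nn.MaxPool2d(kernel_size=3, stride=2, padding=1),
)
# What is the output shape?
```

Input: (4, 1, 320, 320) -> after Conv2d 7x7 stride=2: (4, 80, 160, 160) -> Output: (4, 80, 80, 80)

Answer: (4, 80, 80, 80)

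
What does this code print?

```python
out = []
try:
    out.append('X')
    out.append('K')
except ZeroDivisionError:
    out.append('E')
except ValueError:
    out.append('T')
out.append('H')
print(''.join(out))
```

Execution trace: 'X' (try body) → 'K' (try body, no exception) → 'H' (after the try/except). Output: XKH

Answer: XKH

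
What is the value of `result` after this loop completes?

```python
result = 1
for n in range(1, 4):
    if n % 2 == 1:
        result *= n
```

Product of odd numbers 1 to 3
`result` takes the values: 1 → 3

Answer: 3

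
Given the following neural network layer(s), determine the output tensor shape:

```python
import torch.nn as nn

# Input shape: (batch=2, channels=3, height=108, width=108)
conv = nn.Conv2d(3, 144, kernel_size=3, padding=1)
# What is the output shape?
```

Input: (2, 3, 108, 108) -> Output: (2, 144, 108, 108)

Answer: (2, 144, 108, 108)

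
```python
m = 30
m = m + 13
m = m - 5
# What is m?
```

Trace:
`m = 30` → m = 30
`m = m + 13` → m = 43
`m = m - 5` → m = 38
So m = 38

Answer: 38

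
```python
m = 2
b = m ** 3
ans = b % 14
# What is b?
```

Trace:
`m = 2` → m = 2
`b = m ** 3` → b = 8
`ans = b % 14` → ans = 8
So b = 8

Answer: 8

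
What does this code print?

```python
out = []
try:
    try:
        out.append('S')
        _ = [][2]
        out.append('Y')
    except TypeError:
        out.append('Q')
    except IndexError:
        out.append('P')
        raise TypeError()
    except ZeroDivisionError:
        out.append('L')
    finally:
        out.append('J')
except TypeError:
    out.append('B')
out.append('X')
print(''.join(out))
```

Execution trace: 'S' (inner try body) → 'P' (inner except IndexError) → 'J' (inner finally) → 'B' (outer except TypeError) → 'X' (after the try/except). Output: SPJBX

Answer: SPJBX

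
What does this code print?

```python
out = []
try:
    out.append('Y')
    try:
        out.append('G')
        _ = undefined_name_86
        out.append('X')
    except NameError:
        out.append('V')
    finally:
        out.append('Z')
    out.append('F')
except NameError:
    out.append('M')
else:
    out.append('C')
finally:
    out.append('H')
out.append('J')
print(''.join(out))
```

Execution trace: 'Y' (try body) → 'G' (inner try body) → 'V' (inner except NameError) → 'Z' (inner finally) → 'F' (try body, no exception) → 'C' (else) → 'H' (finally) → 'J' (after the try/except). Output: YGVZFCHJ

Answer: YGVZFCHJ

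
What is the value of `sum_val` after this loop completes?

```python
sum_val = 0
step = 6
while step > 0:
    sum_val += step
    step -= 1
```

Sum 6 down to 1
`sum_val` takes the values: 0 → 6 → 11 → 15 → 18 → 20 → 21

Answer: 21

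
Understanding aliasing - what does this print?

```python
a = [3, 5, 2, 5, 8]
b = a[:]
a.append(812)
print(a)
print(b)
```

Key concept: slice [:] creates copy.
Step by step:
`a = [3, 5, 2, 5, 8]` → a = [3, 5, 2, 5, 8]
`b = a[:]` → b = [3, 5, 2, 5, 8]
`a.append(812)` → a = [3, 5, 2, 5, 8, 812]
`print(a)` → prints [3, 5, 2, 5, 8, 812]
`print(b)` → prints [3, 5, 2, 5, 8]

Answer:
[3, 5, 2, 5, 8, 812]
[3, 5, 2, 5, 8]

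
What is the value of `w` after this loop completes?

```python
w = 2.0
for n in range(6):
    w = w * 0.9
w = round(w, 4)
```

Exponential decay: 2.0 * 0.9^6
`w` takes the values: 2.0 → 1.8 → 1.62 → 1.458 → 1.3122 → 1.18098 → 1.062882 → 1.0629

Answer: 1.0629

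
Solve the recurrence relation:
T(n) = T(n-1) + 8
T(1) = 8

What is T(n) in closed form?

Unrolling: T(n) = T(1) + 8·(n-1) = 8 + 8(n-1) = 8n.

Answer: T(n) = 8n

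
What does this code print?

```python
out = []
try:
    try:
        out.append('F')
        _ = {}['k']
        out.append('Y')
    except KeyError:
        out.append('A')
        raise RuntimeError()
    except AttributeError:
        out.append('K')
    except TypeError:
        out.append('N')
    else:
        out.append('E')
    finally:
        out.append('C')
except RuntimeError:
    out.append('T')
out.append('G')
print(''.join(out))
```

Execution trace: 'F' (inner try body) → 'A' (inner except KeyError) → 'C' (inner finally) → 'T' (outer except RuntimeError) → 'G' (after the try/except). Output: FACTG

Answer: FACTG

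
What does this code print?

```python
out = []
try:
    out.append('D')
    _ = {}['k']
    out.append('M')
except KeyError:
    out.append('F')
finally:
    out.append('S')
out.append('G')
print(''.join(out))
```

Execution trace: 'D' (try body) → 'F' (except KeyError) → 'S' (finally) → 'G' (after the try/except). Output: DFSG

Answer: DFSG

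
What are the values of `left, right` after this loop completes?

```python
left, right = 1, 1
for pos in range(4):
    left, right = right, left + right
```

Fibonacci: after 4 iterations
`left, right` takes the values: (1, 1) → (1, 2) → (2, 3) → (3, 5) → (5, 8)

Answer: 5, 8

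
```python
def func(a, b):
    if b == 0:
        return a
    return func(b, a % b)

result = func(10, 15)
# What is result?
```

func(10, 15) -> func(15, 10) -> func(10, 5) -> func(5, 0) -> 5

Answer: 5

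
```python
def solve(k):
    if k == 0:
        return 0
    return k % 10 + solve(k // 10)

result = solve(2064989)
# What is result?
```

Sum of digits of 2064989: 9 + 8 + 9 + 4 + 6 + 0 + 2 = 38

Answer: 38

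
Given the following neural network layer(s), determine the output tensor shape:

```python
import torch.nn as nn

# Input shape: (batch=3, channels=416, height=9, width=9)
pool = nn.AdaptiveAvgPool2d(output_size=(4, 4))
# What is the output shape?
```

Input: (3, 416, 9, 9) -> Output: (3, 416, 4, 4)

Answer: (3, 416, 4, 4)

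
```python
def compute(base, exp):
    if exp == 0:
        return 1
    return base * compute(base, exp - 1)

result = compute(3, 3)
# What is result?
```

compute(3, 3) = 3 * 3 * 3 = 27

Answer: 27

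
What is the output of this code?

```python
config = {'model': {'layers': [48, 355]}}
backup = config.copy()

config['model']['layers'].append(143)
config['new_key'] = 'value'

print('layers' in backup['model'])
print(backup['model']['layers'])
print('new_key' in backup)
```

Key concept: shallow copy gotcha with nested dict.
Step by step:
`config = {'model': {'layers': [48, 355]}}` → config = {'model': {'layers': [48, 355]}}
`backup = config.copy()` → backup = {'model': {'layers': [48, 355]}}
`config['model']['layers'].append(143)` → config = {'model': {'layers': [48, 355, 143]}}; backup = {'model': {'layers': [48, 355, 143]}}
`config['new_key'] = 'value'` → config = {'model': {'layers': [48, 355, 143]}, 'new_key': 'value'}
`print('layers' in backup['model'])` → prints True
`print(backup['model']['layers'])` → prints [48, 355, 143]
`print('new_key' in backup)` → prints False

Answer:
True
[48, 355, 143]
False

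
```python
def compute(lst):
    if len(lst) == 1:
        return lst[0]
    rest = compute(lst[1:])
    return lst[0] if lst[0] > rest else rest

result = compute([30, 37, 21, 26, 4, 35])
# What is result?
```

Recursive max over [30, 37, 21, 26, 4, 35] = 37

Answer: 37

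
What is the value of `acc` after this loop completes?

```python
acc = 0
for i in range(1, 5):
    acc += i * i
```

Sum of squares 1² to 4² = 30
`acc` takes the values: 0 → 1 → 5 → 14 → 30

Answer: 30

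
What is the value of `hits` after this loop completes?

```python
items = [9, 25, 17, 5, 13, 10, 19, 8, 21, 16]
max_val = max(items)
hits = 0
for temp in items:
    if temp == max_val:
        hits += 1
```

Count of max value 25 in [9, 25, 17, 5, 13, 10, 19, 8, 21, 16]
`hits` takes the values: 0 → 1

Answer: 1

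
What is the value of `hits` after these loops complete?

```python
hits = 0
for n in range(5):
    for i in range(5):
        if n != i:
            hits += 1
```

5² - 5 (exclude diagonal)
`hits` takes the values: 0 → 1 → 2 → 3 → 4 → 5 → 6 → 7 → 8 → 9 → 10 → 11 → 12 → 13 → 14 → 15 → 16 → 17 → 18 → 19 → 20

Answer: 20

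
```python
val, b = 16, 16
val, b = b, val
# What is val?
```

Trace:
`val, b = 16, 16` → val = 16; b = 16
`val, b = b, val` → val = 16; b = 16
So val = 16

Answer: 16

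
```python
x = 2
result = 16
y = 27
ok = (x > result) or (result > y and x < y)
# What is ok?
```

Trace:
`x = 2` → x = 2
`result = 16` → result = 16
`y = 27` → y = 27
`ok = (x > result) or (result > y and x < y)` → ok = False
So ok = False

Answer: False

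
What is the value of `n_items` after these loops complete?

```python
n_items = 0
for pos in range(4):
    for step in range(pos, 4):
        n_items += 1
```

Upper triangle: 4 + 3 + ... + 1
`n_items` takes the values: 0 → 1 → 2 → 3 → 4 → 5 → 6 → 7 → 8 → 9 → 10

Answer: 10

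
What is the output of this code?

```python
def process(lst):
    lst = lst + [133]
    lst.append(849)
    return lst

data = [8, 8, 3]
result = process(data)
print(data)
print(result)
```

Key concept: rebinding parameter vs mutation.
Step by step:
`data = [8, 8, 3]` → data = [8, 8, 3]
`result = process(data)` → result = [8, 8, 3, 133, 849]
`print(data)` → prints [8, 8, 3]
`print(result)` → prints [8, 8, 3, 133, 849]

Answer:
[8, 8, 3]
[8, 8, 3, 133, 849]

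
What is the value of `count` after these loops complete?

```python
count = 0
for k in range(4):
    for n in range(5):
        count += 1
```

4 * 5 = 20
`count` takes the values: 0 → 1 → 2 → 3 → 4 → 5 → 6 → 7 → 8 → 9 → 10 → 11 → 12 → 13 → 14 → 15 → 16 → 17 → 18 → 19 → 20

Answer: 20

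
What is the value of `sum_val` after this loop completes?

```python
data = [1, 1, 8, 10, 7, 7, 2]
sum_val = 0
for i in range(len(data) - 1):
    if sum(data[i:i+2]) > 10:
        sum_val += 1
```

Count windows with sum > 10
`sum_val` takes the values: 0 → 1 → 2 → 3

Answer: 3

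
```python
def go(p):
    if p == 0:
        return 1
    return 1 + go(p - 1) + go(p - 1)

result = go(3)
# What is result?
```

go(p) = 1 + 2·go(p-1), go(0)=1. Closed form: (1+1)·2^3 - 1 = 15.

Answer: 15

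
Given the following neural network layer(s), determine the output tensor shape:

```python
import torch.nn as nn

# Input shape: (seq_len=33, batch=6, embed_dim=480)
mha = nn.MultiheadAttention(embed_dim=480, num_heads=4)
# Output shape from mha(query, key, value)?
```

Input: (33, 6, 480) -> Output: (33, 6, 480)

Answer: (33, 6, 480)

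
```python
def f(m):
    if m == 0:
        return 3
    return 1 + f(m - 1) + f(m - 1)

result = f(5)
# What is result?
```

f(m) = 1 + 2·f(m-1), f(0)=3. Closed form: (3+1)·2^5 - 1 = 127.

Answer: 127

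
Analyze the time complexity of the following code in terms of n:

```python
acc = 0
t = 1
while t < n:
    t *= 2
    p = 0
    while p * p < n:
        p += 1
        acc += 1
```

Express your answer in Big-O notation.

Each loop level contributes: log n × √n. Multiplying the contributions gives O(√n log n).

Answer: O(√n log n)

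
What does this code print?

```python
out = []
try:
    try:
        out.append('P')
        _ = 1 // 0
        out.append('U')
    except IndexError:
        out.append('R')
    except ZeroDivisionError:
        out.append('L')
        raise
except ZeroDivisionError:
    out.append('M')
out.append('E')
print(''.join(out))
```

Execution trace: 'P' (try body) → 'L' (except ZeroDivisionError) → 'M' (outer except ZeroDivisionError) → 'E' (after the try/except). Output: PLME

Answer: PLME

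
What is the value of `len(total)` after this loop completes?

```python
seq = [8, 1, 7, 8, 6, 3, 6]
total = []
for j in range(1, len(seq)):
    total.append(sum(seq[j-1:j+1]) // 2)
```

Number of 2-element averages
`total` takes the values: [] → [4] → [4, 4] → [4, 4, 7] → [4, 4, 7, 7] → [4, 4, 7, 7, 4] → [4, 4, 7, 7, 4, 4]
So `len(total)` = 6

Answer: 6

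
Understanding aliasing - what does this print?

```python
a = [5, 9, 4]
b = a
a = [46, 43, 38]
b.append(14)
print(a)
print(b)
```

Key concept: rebinding vs mutation: a is rebound to a new list, b still points at the original.
Step by step:
`a = [5, 9, 4]` → a = [5, 9, 4]
`b = a` → b = [5, 9, 4] (same object as a)
`a = [46, 43, 38]` → a = [46, 43, 38]
`b.append(14)` → b = [5, 9, 4, 14]
`print(a)` → prints [46, 43, 38]
`print(b)` → prints [5, 9, 4, 14]

Answer:
[46, 43, 38]
[5, 9, 4, 14]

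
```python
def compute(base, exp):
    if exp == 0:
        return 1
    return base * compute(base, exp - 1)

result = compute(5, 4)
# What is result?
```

compute(5, 4) = 5 * 5 * 5 * 5 = 625

Answer: 625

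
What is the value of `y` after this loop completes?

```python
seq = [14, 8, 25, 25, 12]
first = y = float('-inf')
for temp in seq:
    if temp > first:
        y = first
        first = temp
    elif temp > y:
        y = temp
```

Second largest (with repeats) in [14, 8, 25, 25, 12]
`y` takes the values: -inf → 8 → 14 → 25

Answer: 25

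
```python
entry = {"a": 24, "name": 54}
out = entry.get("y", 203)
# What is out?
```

Trace:
`entry = {"a": 24, "name": 54}` → entry = {'a': 24, 'name': 54}
`out = entry.get("y", 203)` → out = 203
So out = 203

Answer: 203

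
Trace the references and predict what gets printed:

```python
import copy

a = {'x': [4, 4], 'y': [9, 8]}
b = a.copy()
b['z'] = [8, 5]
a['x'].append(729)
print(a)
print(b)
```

Key concept: shallow copy of dict with mutable values.
Step by step:
`a = {'x': [4, 4], 'y': [9, 8]}` → a = {'x': [4, 4], 'y': [9, 8]}
`b = a.copy()` → b = {'x': [4, 4], 'y': [9, 8]}
`b['z'] = [8, 5]` → b = {'x': [4, 4], 'y': [9, 8], 'z': [8, 5]}
`a['x'].append(729)` → a = {'x': [4, 4, 729], 'y': [9, 8]}; b = {'x': [4, 4, 729], 'y': [9, 8], 'z': [8, 5]}
`print(a)` → prints {'x': [4, 4, 729], 'y': [9, 8]}
`print(b)` → prints {'x': [4, 4, 729], 'y': [9, 8], 'z': [8, 5]}

Answer:
{'x': [4, 4, 729], 'y': [9, 8]}
{'x': [4, 4, 729], 'y': [9, 8], 'z': [8, 5]}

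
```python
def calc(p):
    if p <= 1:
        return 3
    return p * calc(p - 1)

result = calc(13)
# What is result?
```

calc(13) = 13 * 12 * 11 * 10 * 9 * 8 * 7 * 6 * 5 * 4 * 3 * 2 * 3 = 18681062400

Answer: 18681062400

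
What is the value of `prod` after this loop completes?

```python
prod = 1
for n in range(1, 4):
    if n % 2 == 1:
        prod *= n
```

Product of odd numbers 1 to 3
`prod` takes the values: 1 → 3

Answer: 3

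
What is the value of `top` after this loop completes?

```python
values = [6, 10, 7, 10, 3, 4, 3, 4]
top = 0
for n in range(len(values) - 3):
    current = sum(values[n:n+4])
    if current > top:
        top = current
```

Max sum of 4-element window in [6, 10, 7, 10, 3, 4, 3, 4]
`top` takes the values: 0 → 33

Answer: 33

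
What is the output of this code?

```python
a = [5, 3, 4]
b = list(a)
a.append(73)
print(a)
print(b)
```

Key concept: list() constructor creates copy.
Step by step:
`a = [5, 3, 4]` → a = [5, 3, 4]
`b = list(a)` → b = [5, 3, 4]
`a.append(73)` → a = [5, 3, 4, 73]
`print(a)` → prints [5, 3, 4, 73]
`print(b)` → prints [5, 3, 4]

Answer:
[5, 3, 4, 73]
[5, 3, 4]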